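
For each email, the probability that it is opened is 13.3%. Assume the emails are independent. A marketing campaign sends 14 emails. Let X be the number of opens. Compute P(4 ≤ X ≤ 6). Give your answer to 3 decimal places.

0.104

X ~ Binomial(14, 0.133); P(4 ≤ X ≤ 6) = Σ C(14,k) p^k (1−p)^(14−k) over k:
  k=4: C(14,4)·0.133^4·0.867^10 = 0.07517
  k=5: C(14,5)·0.133^5·0.867^9 = 0.02306
  k=6: C(14,6)·0.133^6·0.867^8 = 0.00531
Total = 0.10354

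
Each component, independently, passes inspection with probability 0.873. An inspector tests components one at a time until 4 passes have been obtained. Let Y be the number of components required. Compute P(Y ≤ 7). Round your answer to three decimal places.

0.993

Finishing within 7 components ⇔ at least 4 successes in the first 7. With X ~ Binomial(7, 0.873), P(Y ≤ 7) = 1 − P(X ≤ 3).
  k=0: C(7,0)·0.873^0·0.127^7 = 0.00000
  k=1: C(7,1)·0.873^1·0.127^6 = 0.00003
  k=2: C(7,2)·0.873^2·0.127^5 = 0.00053
  k=3: C(7,3)·0.873^3·0.127^4 = 0.00606
1 − 0.00661 = 0.99339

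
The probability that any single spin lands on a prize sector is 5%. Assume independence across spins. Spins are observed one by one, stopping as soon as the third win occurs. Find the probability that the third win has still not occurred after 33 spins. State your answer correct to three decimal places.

0.773

Needing more than 33 spins ⇔ fewer than 3 successes in the first 33. With X ~ Binomial(33, 0.05), P(Y > 33) = P(X ≤ 2).
  k=0: C(33,0)·0.05^0·0.95^33 = 0.18403
  k=1: C(33,1)·0.05^1·0.95^32 = 0.31962
  k=2: C(33,2)·0.05^2·0.95^31 = 0.26916
P(X ≤ 2) = 0.77281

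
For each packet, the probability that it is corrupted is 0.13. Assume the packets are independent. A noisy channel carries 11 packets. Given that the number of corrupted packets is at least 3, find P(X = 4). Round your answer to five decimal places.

0.21786

X ~ Binomial(11, 0.13). Want P(X=4 | X≥3) = P(X=4) / P(X≥3).
P(X=4) = C(11,4)·0.13^4·0.87^7 = 0.0355568
P(X≥3) = 1 − 0.2161284 − 0.3552455 − 0.2654133 = 0.1632129
Ratio = 0.0355568 / 0.1632129 = 0.2178551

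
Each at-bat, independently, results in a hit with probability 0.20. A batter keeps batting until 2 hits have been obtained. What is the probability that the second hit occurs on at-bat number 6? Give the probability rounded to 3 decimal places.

Y = trial on which the second success occurs; negative binomial, r=2, p=0.20.
P(Y=6) = C(5,1) · p^2 · (1−p)^4
= 5 · 0.04 · 0.4096 = 0.08192

0.082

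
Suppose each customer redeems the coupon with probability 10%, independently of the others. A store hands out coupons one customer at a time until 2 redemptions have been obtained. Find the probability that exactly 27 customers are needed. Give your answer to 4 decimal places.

0.0187

Y = trial on which the second success occurs; negative binomial, r=2, p=0.10.
P(Y=27) = C(26,1) · p^2 · (1−p)^25
= 26 · 0.01 · 0.07179 = 0.018665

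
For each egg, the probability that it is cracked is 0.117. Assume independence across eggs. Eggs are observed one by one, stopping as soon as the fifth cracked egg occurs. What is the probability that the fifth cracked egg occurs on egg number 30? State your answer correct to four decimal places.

Y = trial on which the fifth success occurs; negative binomial, r=5, p=0.117.
P(Y=30) = C(29,4) · p^5 · (1−p)^25
= 23751 · 2.1924e-05 · 0.044567 = 0.023208

0.0232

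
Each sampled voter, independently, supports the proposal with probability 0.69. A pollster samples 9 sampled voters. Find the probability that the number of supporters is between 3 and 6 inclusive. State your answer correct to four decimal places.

X ~ Binomial(9, 0.69); P(3 ≤ X ≤ 6) = Σ C(9,k) p^k (1−p)^(9−k) over k:
  k=3: C(9,3)·0.69^3·0.31^6 = 0.024490
  k=4: C(9,4)·0.69^4·0.31^5 = 0.081766
  k=5: C(9,5)·0.69^5·0.31^4 = 0.181996
  k=6: C(9,6)·0.69^6·0.31^3 = 0.270059
Total = 0.558312

0.5583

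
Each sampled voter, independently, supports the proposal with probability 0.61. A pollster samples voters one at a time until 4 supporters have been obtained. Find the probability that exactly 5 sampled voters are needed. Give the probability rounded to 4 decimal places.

Y = trial on which the fourth success occurs; negative binomial, r=4, p=0.61.
P(Y=5) = C(4,3) · p^4 · (1−p)^1
= 4 · 0.13846 · 0.39 = 0.215995

0.2160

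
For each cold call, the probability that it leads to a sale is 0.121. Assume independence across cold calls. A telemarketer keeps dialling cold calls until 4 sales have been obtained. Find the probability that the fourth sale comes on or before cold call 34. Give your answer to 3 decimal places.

Finishing within 34 cold calls ⇔ at least 4 successes in the first 34. With X ~ Binomial(34, 0.121), P(Y ≤ 34) = 1 − P(X ≤ 3).
  k=0: C(34,0)·0.121^0·0.879^34 = 0.01246
  k=1: C(34,1)·0.121^1·0.879^33 = 0.05833
  k=2: C(34,2)·0.121^2·0.879^32 = 0.13249
  k=3: C(34,3)·0.121^3·0.879^31 = 0.19454
1 − 0.39782 = 0.60218

0.602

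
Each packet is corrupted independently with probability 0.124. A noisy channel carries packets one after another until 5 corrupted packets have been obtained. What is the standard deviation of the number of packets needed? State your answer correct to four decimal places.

16.8778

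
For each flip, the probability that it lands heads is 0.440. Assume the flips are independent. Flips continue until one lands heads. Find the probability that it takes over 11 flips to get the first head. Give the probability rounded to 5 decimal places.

0.00170

Y = number of flips to the first success; geometric, p = 0.44.
P(Y > 11) = P(first 11 all fail) = (1−p)^11 = 0.0016985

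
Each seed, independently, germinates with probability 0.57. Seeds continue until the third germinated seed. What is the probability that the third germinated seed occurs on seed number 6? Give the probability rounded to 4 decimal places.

0.1472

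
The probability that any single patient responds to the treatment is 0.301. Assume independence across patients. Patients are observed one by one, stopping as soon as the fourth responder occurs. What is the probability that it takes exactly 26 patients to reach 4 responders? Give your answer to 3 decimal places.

0.007

Y = trial on which the fourth success occurs; negative binomial, r=4, p=0.301.
P(Y=26) = C(25,3) · p^4 · (1−p)^22
= 2300 · 0.0082085 · 0.00037888 = 0.00715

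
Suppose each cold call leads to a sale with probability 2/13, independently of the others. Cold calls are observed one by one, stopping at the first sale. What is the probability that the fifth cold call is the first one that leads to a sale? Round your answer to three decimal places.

0.079

Geometric (trials to first success), p = 0.153846.
P(Y = 5) = (1−p)^4 · p = 0.51262 · 0.153846 = 0.07886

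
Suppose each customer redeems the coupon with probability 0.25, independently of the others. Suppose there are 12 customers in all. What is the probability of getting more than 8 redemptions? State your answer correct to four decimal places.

X ~ Binomial(12, 0.25); P(X ≥ 9) = Σ C(12,k) p^k (1−p)^(12−k) over k:
  k=9: C(12,9)·0.25^9·0.75^3 = 0.000354
  k=10: C(12,10)·0.25^10·0.75^2 = 0.000035
  k=11: C(12,11)·0.25^11·0.75^1 = 0.000002
  k=12: C(12,12)·0.25^12·0.75^0 = 0.000000
Total = 0.000392

0.0004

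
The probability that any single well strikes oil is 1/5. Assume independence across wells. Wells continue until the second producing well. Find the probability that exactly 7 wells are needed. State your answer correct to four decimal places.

Y = trial on which the second success occurs; negative binomial, r=2, p=0.20.
P(Y=7) = C(6,1) · p^2 · (1−p)^5
= 6 · 0.04 · 0.32768 = 0.078643

0.0786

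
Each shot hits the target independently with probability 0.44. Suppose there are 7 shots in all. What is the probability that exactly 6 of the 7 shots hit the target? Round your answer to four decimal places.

X ~ Binomial(n=7, p=0.44).
P(X=6) = C(7,6) · p^6 · (1−p)^1
= 7 · 0.0072563 · 0.56 = 0.028445

0.0284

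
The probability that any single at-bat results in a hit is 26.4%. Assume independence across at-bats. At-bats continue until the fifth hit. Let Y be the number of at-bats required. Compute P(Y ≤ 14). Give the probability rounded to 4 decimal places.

0.3006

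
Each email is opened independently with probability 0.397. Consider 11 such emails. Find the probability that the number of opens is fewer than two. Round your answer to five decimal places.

X ~ Binomial(11, 0.397); P(X ≤ 1) = Σ C(11,k) p^k (1−p)^(11−k) over k:
  k=0: C(11,0)·0.397^0·0.603^11 = 0.0038326
  k=1: C(11,1)·0.397^1·0.603^10 = 0.0277560
Total = 0.0315885

0.03159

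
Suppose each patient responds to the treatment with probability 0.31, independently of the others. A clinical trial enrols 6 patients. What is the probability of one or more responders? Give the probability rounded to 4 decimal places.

0.8921

P(at least one) = 1 − P(none) = 1 − (1 − 0.31)^6
= 1 − 0.107918 = 0.892082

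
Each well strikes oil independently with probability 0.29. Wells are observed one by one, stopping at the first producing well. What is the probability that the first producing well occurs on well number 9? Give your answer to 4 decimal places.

0.0187

Geometric (trials to first success), p = 0.29.
P(Y = 9) = (1−p)^8 · p = 0.064575 · 0.29 = 0.018727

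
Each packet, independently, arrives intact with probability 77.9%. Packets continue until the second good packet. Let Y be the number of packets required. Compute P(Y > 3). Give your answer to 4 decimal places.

Needing more than 3 packets ⇔ fewer than 2 successes in the first 3. With X ~ Binomial(3, 0.779), P(Y > 3) = P(X ≤ 1).
  k=0: C(3,0)·0.779^0·0.221^3 = 0.010794
  k=1: C(3,1)·0.779^1·0.221^2 = 0.114141
P(X ≤ 1) = 0.124935

0.1249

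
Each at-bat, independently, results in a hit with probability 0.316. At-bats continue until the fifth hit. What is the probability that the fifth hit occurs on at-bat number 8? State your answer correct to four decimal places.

Y = trial on which the fifth success occurs; negative binomial, r=5, p=0.316.
P(Y=8) = C(7,4) · p^5 · (1−p)^3
= 35 · 0.0031509 · 0.32001 = 0.035292

0.0353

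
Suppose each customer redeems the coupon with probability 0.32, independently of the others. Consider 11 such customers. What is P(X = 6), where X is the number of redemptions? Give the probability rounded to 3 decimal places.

0.072

X ~ Binomial(n=11, p=0.32).
P(X=6) = C(11,6) · p^6 · (1−p)^5
= 462 · 0.0010737 · 0.14539 = 0.07213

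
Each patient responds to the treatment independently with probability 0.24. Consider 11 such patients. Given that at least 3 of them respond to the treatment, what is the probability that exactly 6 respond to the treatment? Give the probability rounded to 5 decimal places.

X ~ Binomial(11, 0.24). Want P(X=6 | X≥3) = P(X=6) / P(X≥3).
P(X=6) = C(11,6)·0.24^6·0.76^5 = 0.0223860
P(X≥3) = 1 − 0.0488596 − 0.1697227 − 0.2679832 = 0.5134346
Ratio = 0.0223860 / 0.5134346 = 0.0436006

0.04360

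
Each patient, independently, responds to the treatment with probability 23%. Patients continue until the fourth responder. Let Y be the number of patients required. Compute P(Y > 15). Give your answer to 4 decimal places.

Needing more than 15 patients ⇔ fewer than 4 successes in the first 15. With X ~ Binomial(15, 0.23), P(Y > 15) = P(X ≤ 3).
  k=0: C(15,0)·0.23^0·0.77^15 = 0.019832
  k=1: C(15,1)·0.23^1·0.77^14 = 0.088857
  k=2: C(15,2)·0.23^2·0.77^13 = 0.185791
  k=3: C(15,3)·0.23^3·0.77^12 = 0.240483
P(X ≤ 3) = 0.534962

0.5350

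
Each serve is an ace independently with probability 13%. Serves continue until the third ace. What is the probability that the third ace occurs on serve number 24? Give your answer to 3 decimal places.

Y = trial on which the third success occurs; negative binomial, r=3, p=0.13.
P(Y=24) = C(23,2) · p^3 · (1−p)^21
= 253 · 0.002197 · 0.053691 = 0.02984

0.030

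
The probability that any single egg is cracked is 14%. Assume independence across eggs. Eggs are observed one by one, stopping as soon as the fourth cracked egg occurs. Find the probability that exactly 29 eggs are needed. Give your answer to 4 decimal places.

Y = trial on which the fourth success occurs; negative binomial, r=4, p=0.14.
P(Y=29) = C(28,3) · p^4 · (1−p)^25
= 3276 · 0.00038416 · 0.023039 = 0.028995

0.0290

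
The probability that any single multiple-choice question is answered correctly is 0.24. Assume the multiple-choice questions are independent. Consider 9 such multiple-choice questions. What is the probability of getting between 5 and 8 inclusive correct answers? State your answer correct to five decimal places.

0.04155

X ~ Binomial(9, 0.24); P(5 ≤ X ≤ 8) = Σ C(9,k) p^k (1−p)^(9−k) over k:
  k=5: C(9,5)·0.24^5·0.76^4 = 0.0334720
  k=6: C(9,6)·0.24^6·0.76^3 = 0.0070467
  k=7: C(9,7)·0.24^7·0.76^2 = 0.0009537
  k=8: C(9,8)·0.24^8·0.76^1 = 0.0000753
Total = 0.0415477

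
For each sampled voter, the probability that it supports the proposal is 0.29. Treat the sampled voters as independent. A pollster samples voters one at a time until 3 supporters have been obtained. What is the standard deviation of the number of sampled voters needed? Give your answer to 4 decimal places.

5.0326

Y = total sampled voters until the third success; negative binomial with r=3, p=0.29.
SD(Y) = √[r(1−p)/p²] = √(25.326992) = 5.032593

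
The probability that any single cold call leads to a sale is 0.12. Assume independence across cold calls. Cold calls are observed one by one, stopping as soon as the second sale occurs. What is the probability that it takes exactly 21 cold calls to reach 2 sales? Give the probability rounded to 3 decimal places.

Y = trial on which the second success occurs; negative binomial, r=2, p=0.12.
P(Y=21) = C(20,1) · p^2 · (1−p)^19
= 20 · 0.0144 · 0.08814 = 0.02538

0.025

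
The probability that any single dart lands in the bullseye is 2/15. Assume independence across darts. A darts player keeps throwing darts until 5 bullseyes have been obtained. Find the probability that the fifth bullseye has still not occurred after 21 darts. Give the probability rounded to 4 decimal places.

0.8617

Needing more than 21 darts ⇔ fewer than 5 successes in the first 21. With X ~ Binomial(21, 0.133333), P(Y > 21) = P(X ≤ 4).
  k=0: C(21,0)·0.133333^0·0.866667^21 = 0.049533
  k=1: C(21,1)·0.133333^1·0.866667^20 = 0.160029
  k=2: C(21,2)·0.133333^2·0.866667^19 = 0.246199
  k=3: C(21,3)·0.133333^3·0.866667^18 = 0.239886
  k=4: C(21,4)·0.133333^4·0.866667^17 = 0.166075
P(X ≤ 4) = 0.861723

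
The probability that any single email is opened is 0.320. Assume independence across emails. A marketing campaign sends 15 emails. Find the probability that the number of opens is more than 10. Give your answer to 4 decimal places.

0.0012

X ~ Binomial(15, 0.32); P(X ≥ 11) = Σ C(15,k) p^k (1−p)^(15−k) over k:
  k=11: C(15,11)·0.32^11·0.68^4 = 0.001052
  k=12: C(15,12)·0.32^12·0.68^3 = 0.000165
  k=13: C(15,13)·0.32^13·0.68^2 = 0.000018
  k=14: C(15,14)·0.32^14·0.68^1 = 0.000001
  k=15: C(15,15)·0.32^15·0.68^0 = 0.000000
Total = 0.001236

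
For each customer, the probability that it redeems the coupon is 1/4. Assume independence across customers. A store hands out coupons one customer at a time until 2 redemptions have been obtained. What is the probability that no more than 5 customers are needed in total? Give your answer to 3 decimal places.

0.367

Finishing within 5 customers ⇔ at least 2 successes in the first 5. With X ~ Binomial(5, 0.25), P(Y ≤ 5) = 1 − P(X ≤ 1).
  k=0: C(5,0)·0.25^0·0.75^5 = 0.23730
  k=1: C(5,1)·0.25^1·0.75^4 = 0.39551
1 − 0.63281 = 0.36719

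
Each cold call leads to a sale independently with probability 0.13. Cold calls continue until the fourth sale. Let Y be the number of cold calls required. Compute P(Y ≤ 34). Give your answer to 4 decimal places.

0.6612

Finishing within 34 cold calls ⇔ at least 4 successes in the first 34. With X ~ Binomial(34, 0.13), P(Y ≤ 34) = 1 − P(X ≤ 3).
  k=0: C(34,0)·0.13^0·0.87^34 = 0.008783
  k=1: C(34,1)·0.13^1·0.87^33 = 0.044623
  k=2: C(34,2)·0.13^2·0.87^32 = 0.110018
  k=3: C(34,3)·0.13^3·0.87^31 = 0.175355
1 − 0.338780 = 0.661220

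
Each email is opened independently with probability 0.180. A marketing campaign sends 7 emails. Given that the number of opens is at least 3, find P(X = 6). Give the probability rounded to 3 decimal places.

0.002

X ~ Binomial(7, 0.18). Want P(X=6 | X≥3) = P(X=6) / P(X≥3).
P(X=6) = C(7,6)·0.18^6·0.82^1 = 0.00020
P(X≥3) = 1 − 0.24929 − 0.38305 − 0.25225 = 0.11541
Ratio = 0.00020 / 0.11541 = 0.00169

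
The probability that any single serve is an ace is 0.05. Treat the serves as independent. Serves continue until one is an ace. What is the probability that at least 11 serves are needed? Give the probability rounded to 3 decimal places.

Y = number of serves to the first success; geometric, p = 0.05.
P(Y > 10) = P(first 10 all fail) = (1−p)^10 = 0.59874

0.599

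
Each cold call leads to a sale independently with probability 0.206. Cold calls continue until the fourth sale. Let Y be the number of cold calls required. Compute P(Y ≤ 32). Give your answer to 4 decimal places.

Finishing within 32 cold calls ⇔ at least 4 successes in the first 32. With X ~ Binomial(32, 0.206), P(Y ≤ 32) = 1 − P(X ≤ 3).
  k=0: C(32,0)·0.206^0·0.794^32 = 0.000623
  k=1: C(32,1)·0.206^1·0.794^31 = 0.005170
  k=2: C(32,2)·0.206^2·0.794^30 = 0.020789
  k=3: C(32,3)·0.206^3·0.794^29 = 0.053936
1 − 0.080517 = 0.919483

0.9195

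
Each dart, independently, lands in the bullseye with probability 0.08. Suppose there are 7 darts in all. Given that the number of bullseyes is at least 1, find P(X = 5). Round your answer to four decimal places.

X ~ Binomial(7, 0.08). Want P(X=5 | X≥1) = P(X=5) / P(X≥1).
P(X=5) = C(7,5)·0.08^5·0.92^2 = 0.000058
P(X≥1) = 1 − 0.557847 = 0.442153
Ratio = 0.000058 / 0.442153 = 0.000132

0.0001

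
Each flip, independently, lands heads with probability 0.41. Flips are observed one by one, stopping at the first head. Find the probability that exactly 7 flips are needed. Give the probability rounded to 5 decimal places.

0.01729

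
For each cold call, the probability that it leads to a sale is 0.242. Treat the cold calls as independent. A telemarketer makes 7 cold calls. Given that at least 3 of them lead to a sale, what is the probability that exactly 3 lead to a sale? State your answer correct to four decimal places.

X ~ Binomial(7, 0.242). Want P(X=3 | X≥3) = P(X=3) / P(X≥3).
P(X=3) = C(7,3)·0.242^3·0.758^4 = 0.163754
P(X≥3) = 1 − 0.143775 − 0.321313 − 0.307749 = 0.227163
Ratio = 0.163754 / 0.227163 = 0.720865

0.7209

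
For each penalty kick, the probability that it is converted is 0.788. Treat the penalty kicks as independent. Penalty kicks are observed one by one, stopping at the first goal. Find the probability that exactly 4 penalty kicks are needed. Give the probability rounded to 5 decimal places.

Geometric (trials to first success), p = 0.788.
P(Y = 4) = (1−p)^3 · p = 0.0095281 · 0.788 = 0.0075082

0.00751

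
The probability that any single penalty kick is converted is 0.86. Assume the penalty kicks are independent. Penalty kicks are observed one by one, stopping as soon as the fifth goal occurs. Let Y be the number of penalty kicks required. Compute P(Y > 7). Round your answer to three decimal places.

0.062

Needing more than 7 penalty kicks ⇔ fewer than 5 successes in the first 7. With X ~ Binomial(7, 0.86), P(Y > 7) = P(X ≤ 4).
  k=0: C(7,0)·0.86^0·0.14^7 = 0.00000
  k=1: C(7,1)·0.86^1·0.14^6 = 0.00005
  k=2: C(7,2)·0.86^2·0.14^5 = 0.00084
  k=3: C(7,3)·0.86^3·0.14^4 = 0.00855
  k=4: C(7,4)·0.86^4·0.14^3 = 0.05253
P(X ≤ 4) = 0.06197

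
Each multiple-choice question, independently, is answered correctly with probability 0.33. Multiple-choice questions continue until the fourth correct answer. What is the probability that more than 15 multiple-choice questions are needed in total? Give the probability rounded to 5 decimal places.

Needing more than 15 multiple-choice questions ⇔ fewer than 4 successes in the first 15. With X ~ Binomial(15, 0.33), P(Y > 15) = P(X ≤ 3).
  k=0: C(15,0)·0.33^0·0.67^15 = 0.0024611
  k=1: C(15,1)·0.33^1·0.67^14 = 0.0181825
  k=2: C(15,2)·0.33^2·0.67^13 = 0.0626888
  k=3: C(15,3)·0.33^3·0.67^12 = 0.1337984
P(X ≤ 3) = 0.2171306

0.21713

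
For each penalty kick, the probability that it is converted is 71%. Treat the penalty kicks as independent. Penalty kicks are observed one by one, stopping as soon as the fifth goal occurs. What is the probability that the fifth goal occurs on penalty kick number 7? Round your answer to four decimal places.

0.2276

Y = trial on which the fifth success occurs; negative binomial, r=5, p=0.71.
P(Y=7) = C(6,4) · p^5 · (1−p)^2
= 15 · 0.18042 · 0.0841 = 0.227604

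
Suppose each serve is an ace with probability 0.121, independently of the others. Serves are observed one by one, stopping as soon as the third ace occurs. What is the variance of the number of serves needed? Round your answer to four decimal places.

Y = total serves until the third success; negative binomial with r=3, p=0.121.
Var(Y) = r(1−p)/p² = 3·0.879 / 0.121² = 180.110648

180.1106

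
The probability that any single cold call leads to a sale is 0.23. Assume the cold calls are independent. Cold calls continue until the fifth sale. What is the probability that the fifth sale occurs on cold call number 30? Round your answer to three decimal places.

0.022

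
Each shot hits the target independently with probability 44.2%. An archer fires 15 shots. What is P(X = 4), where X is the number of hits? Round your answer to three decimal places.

0.085

X ~ Binomial(n=15, p=0.442).
P(X=4) = C(15,4) · p^4 · (1−p)^11
= 1365 · 0.038167 · 0.001633 = 0.08507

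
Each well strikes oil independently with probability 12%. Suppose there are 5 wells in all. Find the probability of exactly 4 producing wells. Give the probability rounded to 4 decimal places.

0.0009

X ~ Binomial(n=5, p=0.12).
P(X=4) = C(5,4) · p^4 · (1−p)^1
= 5 · 0.00020736 · 0.88 = 0.000912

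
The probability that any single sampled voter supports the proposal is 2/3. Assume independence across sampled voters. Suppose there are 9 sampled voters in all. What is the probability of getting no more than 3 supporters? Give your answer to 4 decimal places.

0.0424

X ~ Binomial(9, 0.666667); P(X ≤ 3) = Σ C(9,k) p^k (1−p)^(9−k) over k:
  k=0: C(9,0)·0.666667^0·0.333333^9 = 0.000051
  k=1: C(9,1)·0.666667^1·0.333333^8 = 0.000914
  k=2: C(9,2)·0.666667^2·0.333333^7 = 0.007316
  k=3: C(9,3)·0.666667^3·0.333333^6 = 0.034141
Total = 0.042422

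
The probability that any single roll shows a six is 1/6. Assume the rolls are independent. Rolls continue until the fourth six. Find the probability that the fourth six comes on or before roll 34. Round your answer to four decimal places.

Finishing within 34 rolls ⇔ at least 4 successes in the first 34. With X ~ Binomial(34, 0.166667), P(Y ≤ 34) = 1 − P(X ≤ 3).
  k=0: C(34,0)·0.166667^0·0.833333^34 = 0.002032
  k=1: C(34,1)·0.166667^1·0.833333^33 = 0.013815
  k=2: C(34,2)·0.166667^2·0.833333^32 = 0.045589
  k=3: C(34,3)·0.166667^3·0.833333^31 = 0.097257
1 − 0.158692 = 0.841308

0.8413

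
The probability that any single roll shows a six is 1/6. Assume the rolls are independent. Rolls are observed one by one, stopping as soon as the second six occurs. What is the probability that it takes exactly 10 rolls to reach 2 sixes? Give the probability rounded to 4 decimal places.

Y = trial on which the second success occurs; negative binomial, r=2, p=0.166667.
P(Y=10) = C(9,1) · p^2 · (1−p)^8
= 9 · 0.027778 · 0.23257 = 0.058142

0.0581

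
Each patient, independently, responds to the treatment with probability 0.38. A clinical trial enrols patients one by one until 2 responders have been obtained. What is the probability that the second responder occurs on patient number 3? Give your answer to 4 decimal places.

Y = trial on which the second success occurs; negative binomial, r=2, p=0.38.
P(Y=3) = C(2,1) · p^2 · (1−p)^1
= 2 · 0.1444 · 0.62 = 0.179056

0.1791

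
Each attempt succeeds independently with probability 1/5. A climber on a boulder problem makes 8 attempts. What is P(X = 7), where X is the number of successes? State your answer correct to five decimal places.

0.00008

X ~ Binomial(n=8, p=0.20).
P(X=7) = C(8,7) · p^7 · (1−p)^1
= 8 · 1.28e-05 · 0.8 = 0.0000819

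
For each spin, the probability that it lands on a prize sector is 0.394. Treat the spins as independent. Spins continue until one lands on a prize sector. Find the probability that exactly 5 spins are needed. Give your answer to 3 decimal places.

0.053

Geometric (trials to first success), p = 0.394.
P(Y = 5) = (1−p)^4 · p = 0.13486 · 0.394 = 0.05314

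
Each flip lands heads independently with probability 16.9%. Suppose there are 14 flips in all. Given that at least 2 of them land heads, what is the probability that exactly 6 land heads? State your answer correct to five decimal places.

X ~ Binomial(14, 0.169). Want P(X=6 | X≥2) = P(X=6) / P(X≥2).
P(X=6) = C(14,6)·0.169^6·0.831^8 = 0.0159105
P(X≥2) = 1 − 0.0748884 − 0.2132201 = 0.7118916
Ratio = 0.0159105 / 0.7118916 = 0.0223496

0.02235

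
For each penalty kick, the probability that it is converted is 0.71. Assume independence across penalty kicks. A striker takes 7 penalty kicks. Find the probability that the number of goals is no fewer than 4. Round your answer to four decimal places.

0.8866

X ~ Binomial(7, 0.71); P(X ≥ 4) = Σ C(7,k) p^k (1−p)^(7−k) over k:
  k=4: C(7,4)·0.71^4·0.29^3 = 0.216918
  k=5: C(7,5)·0.71^5·0.29^2 = 0.318645
  k=6: C(7,6)·0.71^6·0.29^1 = 0.260044
  k=7: C(7,7)·0.71^7·0.29^0 = 0.090951
Total = 0.886558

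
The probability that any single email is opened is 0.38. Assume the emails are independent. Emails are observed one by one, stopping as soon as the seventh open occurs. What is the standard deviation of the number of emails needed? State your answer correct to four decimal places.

5.4823

Y = total emails until the seventh success; negative binomial with r=7, p=0.38.
SD(Y) = √[r(1−p)/p²] = √(30.055402) = 5.482281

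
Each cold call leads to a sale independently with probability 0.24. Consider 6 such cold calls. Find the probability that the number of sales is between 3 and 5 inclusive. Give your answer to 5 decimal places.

X ~ Binomial(6, 0.24); P(3 ≤ X ≤ 5) = Σ C(6,k) p^k (1−p)^(6−k) over k:
  k=3: C(6,3)·0.24^3·0.76^3 = 0.1213681
  k=4: C(6,4)·0.24^4·0.76^2 = 0.0287451
  k=5: C(6,5)·0.24^5·0.76^1 = 0.0036310
Total = 0.1537441

0.15374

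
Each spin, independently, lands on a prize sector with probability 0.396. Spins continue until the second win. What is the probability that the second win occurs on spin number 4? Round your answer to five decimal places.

0.17163

Y = trial on which the second success occurs; negative binomial, r=2, p=0.396.
P(Y=4) = C(3,1) · p^2 · (1−p)^2
= 3 · 0.15682 · 0.36482 = 0.1716270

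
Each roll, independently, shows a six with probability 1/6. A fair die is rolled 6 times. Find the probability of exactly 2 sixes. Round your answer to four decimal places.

0.2009

X ~ Binomial(n=6, p=0.166667).
P(X=2) = C(6,2) · p^2 · (1−p)^4
= 15 · 0.027778 · 0.48225 = 0.200939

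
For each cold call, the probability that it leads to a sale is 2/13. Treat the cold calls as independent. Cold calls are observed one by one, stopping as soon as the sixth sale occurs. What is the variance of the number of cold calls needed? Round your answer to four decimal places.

214.5000

Y = total cold calls until the sixth success; negative binomial with r=6, p=0.153846.
Var(Y) = r(1−p)/p² = 6·0.846154 / 0.153846² = 214.500000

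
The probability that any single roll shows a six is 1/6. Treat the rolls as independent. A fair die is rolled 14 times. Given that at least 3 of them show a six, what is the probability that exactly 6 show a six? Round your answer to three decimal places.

0.036

X ~ Binomial(14, 0.166667). Want P(X=6 | X≥3) = P(X=6) / P(X≥3).
P(X=6) = C(14,6)·0.166667^6·0.833333^8 = 0.01497
P(X≥3) = 1 − 0.07789 − 0.21808 − 0.28351 = 0.42052
Ratio = 0.01497 / 0.42052 = 0.03560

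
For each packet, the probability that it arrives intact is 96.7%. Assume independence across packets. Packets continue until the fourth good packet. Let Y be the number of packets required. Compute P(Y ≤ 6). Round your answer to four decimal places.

Finishing within 6 packets ⇔ at least 4 successes in the first 6. With X ~ Binomial(6, 0.967), P(Y ≤ 6) = 1 − P(X ≤ 3).
  k=0: C(6,0)·0.967^0·0.033^6 = 0.000000
  k=1: C(6,1)·0.967^1·0.033^5 = 0.000000
  k=2: C(6,2)·0.967^2·0.033^4 = 0.000017
  k=3: C(6,3)·0.967^3·0.033^3 = 0.000650
1 − 0.000667 = 0.999333

0.9993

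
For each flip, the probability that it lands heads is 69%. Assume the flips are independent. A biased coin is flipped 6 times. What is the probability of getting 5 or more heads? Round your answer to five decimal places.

0.39883

X ~ Binomial(6, 0.69); P(X ≥ 5) = Σ C(6,k) p^k (1−p)^(6−k) over k:
  k=5: C(6,5)·0.69^5·0.31^1 = 0.2909098
  k=6: C(6,6)·0.69^6·0.31^0 = 0.1079182
Total = 0.3988280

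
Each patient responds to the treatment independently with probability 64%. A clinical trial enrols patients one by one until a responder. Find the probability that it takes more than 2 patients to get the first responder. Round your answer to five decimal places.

Y = number of patients to the first success; geometric, p = 0.64.
P(Y > 2) = P(first 2 all fail) = (1−p)^2 = 0.1296000

0.12960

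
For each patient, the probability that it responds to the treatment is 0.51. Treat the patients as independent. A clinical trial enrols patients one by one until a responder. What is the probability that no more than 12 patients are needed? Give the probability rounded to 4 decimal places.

Y = number of patients to the first success; geometric, p = 0.51.
P(Y ≤ 12) = 1 − (1−p)^12 = 1 − 0.000192 = 0.999808

0.9998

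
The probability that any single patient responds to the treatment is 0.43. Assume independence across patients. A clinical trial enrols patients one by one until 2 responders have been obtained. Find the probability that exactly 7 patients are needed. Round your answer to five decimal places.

Y = trial on which the second success occurs; negative binomial, r=2, p=0.43.
P(Y=7) = C(6,1) · p^2 · (1−p)^5
= 6 · 0.1849 · 0.060169 = 0.0667517

0.06675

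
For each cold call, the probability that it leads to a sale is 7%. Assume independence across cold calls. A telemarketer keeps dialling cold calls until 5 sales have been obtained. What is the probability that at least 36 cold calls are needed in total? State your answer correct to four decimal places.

0.9052

Needing more than 35 cold calls ⇔ fewer than 5 successes in the first 35. With X ~ Binomial(35, 0.07), P(Y > 35) = P(X ≤ 4).
  k=0: C(35,0)·0.07^0·0.93^35 = 0.078868
  k=1: C(35,1)·0.07^1·0.93^34 = 0.207772
  k=2: C(35,2)·0.07^2·0.93^33 = 0.265858
  k=3: C(35,3)·0.07^3·0.93^32 = 0.220119
  k=4: C(35,4)·0.07^4·0.93^31 = 0.132545
P(X ≤ 4) = 0.905163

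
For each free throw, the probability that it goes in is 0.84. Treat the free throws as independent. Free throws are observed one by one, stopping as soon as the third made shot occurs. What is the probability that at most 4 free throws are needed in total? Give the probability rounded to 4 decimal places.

0.8772

Finishing within 4 free throws ⇔ at least 3 successes in the first 4. With X ~ Binomial(4, 0.84), P(Y ≤ 4) = 1 − P(X ≤ 2).
  k=0: C(4,0)·0.84^0·0.16^4 = 0.000655
  k=1: C(4,1)·0.84^1·0.16^3 = 0.013763
  k=2: C(4,2)·0.84^2·0.16^2 = 0.108380
1 − 0.122798 = 0.877202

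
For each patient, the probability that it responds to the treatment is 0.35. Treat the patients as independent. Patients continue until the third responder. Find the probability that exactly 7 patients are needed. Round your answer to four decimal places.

Y = trial on which the third success occurs; negative binomial, r=3, p=0.35.
P(Y=7) = C(6,2) · p^3 · (1−p)^4
= 15 · 0.042875 · 0.17851 = 0.114802

0.1148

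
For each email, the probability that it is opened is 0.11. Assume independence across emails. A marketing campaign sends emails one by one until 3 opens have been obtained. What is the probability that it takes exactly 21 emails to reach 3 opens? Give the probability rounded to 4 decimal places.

0.0310

Y = trial on which the third success occurs; negative binomial, r=3, p=0.11.
P(Y=21) = C(20,2) · p^3 · (1−p)^18
= 190 · 0.001331 · 0.12275 = 0.031042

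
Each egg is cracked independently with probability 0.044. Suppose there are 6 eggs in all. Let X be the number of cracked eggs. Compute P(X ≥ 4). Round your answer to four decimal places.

X ~ Binomial(6, 0.044); P(X ≥ 4) = Σ C(6,k) p^k (1−p)^(6−k) over k:
  k=4: C(6,4)·0.044^4·0.956^2 = 0.000051
  k=5: C(6,5)·0.044^5·0.956^1 = 0.000001
  k=6: C(6,6)·0.044^6·0.956^0 = 0.000000
Total = 0.000052

0.0001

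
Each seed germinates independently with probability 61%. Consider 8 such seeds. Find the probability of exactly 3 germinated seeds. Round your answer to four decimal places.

0.1147

X ~ Binomial(n=8, p=0.61).
P(X=3) = C(8,3) · p^3 · (1−p)^5
= 56 · 0.22698 · 0.0090224 = 0.114683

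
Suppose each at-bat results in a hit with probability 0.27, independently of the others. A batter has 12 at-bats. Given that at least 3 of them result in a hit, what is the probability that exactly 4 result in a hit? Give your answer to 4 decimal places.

0.3173

X ~ Binomial(12, 0.27). Want P(X=4 | X≥3) = P(X=4) / P(X≥3).
P(X=4) = C(12,4)·0.27^4·0.73^8 = 0.212150
P(X≥3) = 1 − 0.022902 − 0.101647 − 0.206776 = 0.668675
Ratio = 0.212150 / 0.668675 = 0.317270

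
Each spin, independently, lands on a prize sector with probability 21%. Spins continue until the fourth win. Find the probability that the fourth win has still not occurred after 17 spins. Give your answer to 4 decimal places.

Needing more than 17 spins ⇔ fewer than 4 successes in the first 17. With X ~ Binomial(17, 0.21), P(Y > 17) = P(X ≤ 3).
  k=0: C(17,0)·0.21^0·0.79^17 = 0.018183
  k=1: C(17,1)·0.21^1·0.79^16 = 0.082168
  k=2: C(17,2)·0.21^2·0.79^15 = 0.174737
  k=3: C(17,3)·0.21^3·0.79^14 = 0.232245
P(X ≤ 3) = 0.507332

0.5073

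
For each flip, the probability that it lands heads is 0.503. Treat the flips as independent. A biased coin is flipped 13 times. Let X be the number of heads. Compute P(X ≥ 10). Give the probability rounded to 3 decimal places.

0.048

X ~ Binomial(13, 0.503); P(X ≥ 10) = Σ C(13,k) p^k (1−p)^(13−k) over k:
  k=10: C(13,10)·0.503^10·0.497^3 = 0.03640
  k=11: C(13,11)·0.503^11·0.497^2 = 0.01005
  k=12: C(13,12)·0.503^12·0.497^1 = 0.00169
  k=13: C(13,13)·0.503^13·0.497^0 = 0.00013
Total = 0.04828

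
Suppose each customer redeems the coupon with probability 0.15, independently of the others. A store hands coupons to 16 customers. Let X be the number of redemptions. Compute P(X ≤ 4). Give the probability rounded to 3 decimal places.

X ~ Binomial(16, 0.15); P(X ≤ 4) = Σ C(16,k) p^k (1−p)^(16−k) over k:
  k=0: C(16,0)·0.15^0·0.85^16 = 0.07425
  k=1: C(16,1)·0.15^1·0.85^15 = 0.20965
  k=2: C(16,2)·0.15^2·0.85^14 = 0.27748
  k=3: C(16,3)·0.15^3·0.85^13 = 0.22851
  k=4: C(16,4)·0.15^4·0.85^12 = 0.13106
Total = 0.92095

0.921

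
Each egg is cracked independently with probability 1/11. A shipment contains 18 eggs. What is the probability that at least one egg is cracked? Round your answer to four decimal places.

0.8201

P(at least one) = 1 − P(none) = 1 − (1 − 0.090909)^18
= 1 − 0.179859 = 0.820141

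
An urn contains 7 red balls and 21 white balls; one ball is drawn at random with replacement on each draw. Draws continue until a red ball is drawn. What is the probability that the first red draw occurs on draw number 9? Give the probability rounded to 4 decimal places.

0.0250

Geometric (trials to first success), p = 0.25.
P(Y = 9) = (1−p)^8 · p = 0.10011 · 0.25 = 0.025028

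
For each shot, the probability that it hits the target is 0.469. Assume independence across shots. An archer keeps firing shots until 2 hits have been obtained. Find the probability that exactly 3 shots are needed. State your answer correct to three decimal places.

0.234

Y = trial on which the second success occurs; negative binomial, r=2, p=0.469.
P(Y=3) = C(2,1) · p^2 · (1−p)^1
= 2 · 0.21996 · 0.531 = 0.23360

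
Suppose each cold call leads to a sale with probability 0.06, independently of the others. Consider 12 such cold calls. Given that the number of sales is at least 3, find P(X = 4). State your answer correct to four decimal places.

0.1239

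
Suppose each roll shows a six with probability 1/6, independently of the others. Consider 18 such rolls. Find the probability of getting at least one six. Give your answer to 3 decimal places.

P(at least one) = 1 − P(none) = 1 − (1 − 0.166667)^18
= 1 − 0.03756 = 0.96244

0.962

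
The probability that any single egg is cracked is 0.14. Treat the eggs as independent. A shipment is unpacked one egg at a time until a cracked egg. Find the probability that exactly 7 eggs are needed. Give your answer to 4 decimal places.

Geometric (trials to first success), p = 0.14.
P(Y = 7) = (1−p)^6 · p = 0.40457 · 0.14 = 0.056639

0.0566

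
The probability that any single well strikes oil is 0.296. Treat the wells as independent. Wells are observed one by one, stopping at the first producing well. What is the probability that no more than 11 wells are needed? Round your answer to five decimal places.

0.97895

Y = number of wells to the first success; geometric, p = 0.296.
P(Y ≤ 11) = 1 − (1−p)^11 = 1 − 0.0210523 = 0.9789477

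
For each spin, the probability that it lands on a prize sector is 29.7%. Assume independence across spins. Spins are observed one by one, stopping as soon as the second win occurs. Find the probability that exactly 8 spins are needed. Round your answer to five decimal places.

0.07453

Y = trial on which the second success occurs; negative binomial, r=2, p=0.297.
P(Y=8) = C(7,1) · p^2 · (1−p)^6
= 7 · 0.088209 · 0.12071 = 0.0745320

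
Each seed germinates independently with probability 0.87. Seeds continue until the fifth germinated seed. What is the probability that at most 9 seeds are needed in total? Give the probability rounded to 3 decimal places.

Finishing within 9 seeds ⇔ at least 5 successes in the first 9. With X ~ Binomial(9, 0.87), P(Y ≤ 9) = 1 − P(X ≤ 4).
  k=0: C(9,0)·0.87^0·0.13^9 = 0.00000
  k=1: C(9,1)·0.87^1·0.13^8 = 0.00000
  k=2: C(9,2)·0.87^2·0.13^7 = 0.00002
  k=3: C(9,3)·0.87^3·0.13^6 = 0.00027
  k=4: C(9,4)·0.87^4·0.13^5 = 0.00268
1 − 0.00296 = 0.99704

0.997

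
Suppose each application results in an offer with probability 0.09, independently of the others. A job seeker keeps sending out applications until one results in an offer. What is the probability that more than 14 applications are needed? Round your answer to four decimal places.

0.2670

Y = number of applications to the first success; geometric, p = 0.09.
P(Y > 14) = P(first 14 all fail) = (1−p)^14 = 0.267042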